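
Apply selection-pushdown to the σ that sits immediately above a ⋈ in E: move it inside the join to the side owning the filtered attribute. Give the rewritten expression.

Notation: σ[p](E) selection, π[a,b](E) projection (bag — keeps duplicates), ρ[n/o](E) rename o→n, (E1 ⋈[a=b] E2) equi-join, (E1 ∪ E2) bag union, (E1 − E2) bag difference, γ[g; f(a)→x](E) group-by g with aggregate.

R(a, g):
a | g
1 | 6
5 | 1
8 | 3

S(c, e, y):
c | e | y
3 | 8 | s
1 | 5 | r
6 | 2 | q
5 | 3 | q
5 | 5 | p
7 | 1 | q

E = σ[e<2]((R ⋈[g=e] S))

σ filters on e, owned by the right side.
E' = (R ⋈[g=e] σ[e<2](S))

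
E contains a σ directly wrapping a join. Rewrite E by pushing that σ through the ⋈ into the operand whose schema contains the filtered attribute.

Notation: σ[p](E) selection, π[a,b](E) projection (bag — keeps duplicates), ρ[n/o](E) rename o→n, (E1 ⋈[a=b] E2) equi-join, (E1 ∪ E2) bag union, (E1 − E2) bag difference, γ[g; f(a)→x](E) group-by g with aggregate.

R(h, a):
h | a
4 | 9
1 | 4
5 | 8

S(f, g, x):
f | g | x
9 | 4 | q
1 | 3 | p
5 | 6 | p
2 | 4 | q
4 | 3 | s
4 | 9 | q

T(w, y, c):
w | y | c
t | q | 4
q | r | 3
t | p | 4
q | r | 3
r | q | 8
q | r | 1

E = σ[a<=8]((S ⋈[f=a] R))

σ filters on a, owned by the right side.
E' = (S ⋈[f=a] σ[a<=8](R))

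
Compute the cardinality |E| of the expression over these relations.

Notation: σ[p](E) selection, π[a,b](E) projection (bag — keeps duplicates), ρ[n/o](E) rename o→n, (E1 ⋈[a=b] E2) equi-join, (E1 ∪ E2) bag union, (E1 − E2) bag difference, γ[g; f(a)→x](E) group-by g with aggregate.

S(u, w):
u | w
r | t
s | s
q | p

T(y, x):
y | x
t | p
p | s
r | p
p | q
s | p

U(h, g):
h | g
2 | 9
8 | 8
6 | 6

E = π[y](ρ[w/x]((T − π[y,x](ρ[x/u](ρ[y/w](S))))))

Stepwise |·|:
  T → 5
  S → 3
  ρ[y/w](S) → 3
  ρ[x/u](ρ[y/w](S)) → 3
  π[y,x](ρ[x/u](ρ[y/w](S))) → 3
  (T − π[y,x](ρ[x/u](ρ[y/w](S)))) → 4
  ρ[w/x]((T − π[y,x](ρ[x/u](ρ[y/w](S))))) → 4
  π[y](ρ[w/x]((T − π[y,x](ρ[x/u](ρ[y/w](S)))))) → 4

|E| = 4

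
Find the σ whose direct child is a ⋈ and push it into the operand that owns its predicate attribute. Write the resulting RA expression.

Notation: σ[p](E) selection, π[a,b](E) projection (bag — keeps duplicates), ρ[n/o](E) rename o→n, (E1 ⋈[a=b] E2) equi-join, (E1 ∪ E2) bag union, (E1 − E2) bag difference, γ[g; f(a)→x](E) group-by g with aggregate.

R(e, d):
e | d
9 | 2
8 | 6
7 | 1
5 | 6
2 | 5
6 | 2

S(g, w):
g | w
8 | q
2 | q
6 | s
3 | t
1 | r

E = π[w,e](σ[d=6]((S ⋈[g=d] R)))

σ filters on d, owned by the right side.
E' = π[w,e]((S ⋈[g=d] σ[d=6](R)))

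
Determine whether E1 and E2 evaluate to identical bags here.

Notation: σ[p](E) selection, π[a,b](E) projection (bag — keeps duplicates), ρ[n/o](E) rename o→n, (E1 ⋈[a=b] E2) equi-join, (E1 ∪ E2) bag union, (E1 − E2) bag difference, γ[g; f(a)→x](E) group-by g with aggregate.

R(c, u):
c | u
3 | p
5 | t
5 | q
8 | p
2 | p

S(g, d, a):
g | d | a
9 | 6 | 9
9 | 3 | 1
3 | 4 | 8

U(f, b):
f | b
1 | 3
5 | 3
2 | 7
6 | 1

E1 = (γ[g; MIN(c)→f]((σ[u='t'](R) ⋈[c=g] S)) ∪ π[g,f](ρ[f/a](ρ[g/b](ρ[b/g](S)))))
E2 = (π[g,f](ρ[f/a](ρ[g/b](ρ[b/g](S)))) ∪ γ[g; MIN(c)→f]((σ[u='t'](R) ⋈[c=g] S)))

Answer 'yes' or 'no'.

E1 row counts bottom-up:
  R → 5
  σ[u='t'](R) → 1
  S → 3
  (σ[u='t'](R) ⋈[c=g] S) → 0
  γ[g; MIN(c)→f]((σ[u='t'](R) ⋈[c=g] S)) → 0
  S → 3
  ρ[b/g](S) → 3
  ρ[g/b](ρ[b/g](S)) → 3
  ρ[f/a](ρ[g/b](ρ[b/g](S))) → 3
  π[g,f](ρ[f/a](ρ[g/b](ρ[b/g](S)))) → 3
  (γ[g; MIN(c)→f]((σ[u='t'](R) ⋈[c=g] S)) ∪ π[g,f](ρ[f/a](ρ[g/b](ρ[b/g](S))))) → 3
E2 row counts bottom-up:
  S → 3
  ρ[b/g](S) → 3
  ρ[g/b](ρ[b/g](S)) → 3
  ρ[f/a](ρ[g/b](ρ[b/g](S))) → 3
  π[g,f](ρ[f/a](ρ[g/b](ρ[b/g](S)))) → 3
  R → 5
  σ[u='t'](R) → 1
  S → 3
  (σ[u='t'](R) ⋈[c=g] S) → 0
  γ[g; MIN(c)→f]((σ[u='t'](R) ⋈[c=g] S)) → 0
  (π[g,f](ρ[f/a](ρ[g/b](ρ[b/g](S)))) ∪ γ[g; MIN(c)→f]((σ[u='t'](R) ⋈[c=g] S))) → 3

E1 and E2 produce the same multiset:
g | f
3 | 8
9 | 1
9 | 9

yes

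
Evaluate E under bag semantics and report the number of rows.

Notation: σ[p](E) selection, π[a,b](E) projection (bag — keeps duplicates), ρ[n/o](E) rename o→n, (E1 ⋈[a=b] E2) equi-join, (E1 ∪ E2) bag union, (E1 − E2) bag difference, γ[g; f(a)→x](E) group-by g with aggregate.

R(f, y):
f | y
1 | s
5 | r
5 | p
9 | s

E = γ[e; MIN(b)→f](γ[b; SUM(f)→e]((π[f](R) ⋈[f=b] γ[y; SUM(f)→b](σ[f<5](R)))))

Subexpression sizes:
  R → 4
  π[f](R) → 4
  R → 4
  σ[f<5](R) → 1
  γ[y; SUM(f)→b](σ[f<5](R)) → 1
  (π[f](R) ⋈[f=b] γ[y; SUM(f)→b](σ[f<5](R))) → 1
  γ[b; SUM(f)→e]((π[f](R) ⋈[f=b] γ[y; SUM(f)→b](σ[f<5](R)))) → 1
  γ[e; MIN(b)→f](γ[b; SUM(f)→e]((π[f](R) ⋈[f=b] γ[y; SUM(f)→b](σ[f<5](R))))) → 1

|E| = 1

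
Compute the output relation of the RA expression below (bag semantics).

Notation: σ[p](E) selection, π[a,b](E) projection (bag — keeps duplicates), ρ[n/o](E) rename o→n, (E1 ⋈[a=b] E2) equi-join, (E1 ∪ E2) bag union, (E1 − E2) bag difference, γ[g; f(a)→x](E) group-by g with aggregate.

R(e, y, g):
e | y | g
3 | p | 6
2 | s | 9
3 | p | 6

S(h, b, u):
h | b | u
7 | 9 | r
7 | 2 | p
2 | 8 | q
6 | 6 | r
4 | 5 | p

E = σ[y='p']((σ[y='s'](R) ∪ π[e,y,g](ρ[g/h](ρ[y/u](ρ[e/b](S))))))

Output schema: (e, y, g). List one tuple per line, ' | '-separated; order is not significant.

Subexpression sizes:
  R → 3
  σ[y='s'](R) → 1
  S → 5
  ρ[e/b](S) → 5
  ρ[y/u](ρ[e/b](S)) → 5
  ρ[g/h](ρ[y/u](ρ[e/b](S))) → 5
  π[e,y,g](ρ[g/h](ρ[y/u](ρ[e/b](S)))) → 5
  (σ[y='s'](R) ∪ π[e,y,g](ρ[g/h](ρ[y/u](ρ[e/b](S))))) → 6
  σ[y='p']((σ[y='s'](R) ∪ π[e,y,g](ρ[g/h](ρ[y/u](ρ[e/b](S)))))) → 2

== RESULT ==
e | y | g
2 | p | 7
5 | p | 4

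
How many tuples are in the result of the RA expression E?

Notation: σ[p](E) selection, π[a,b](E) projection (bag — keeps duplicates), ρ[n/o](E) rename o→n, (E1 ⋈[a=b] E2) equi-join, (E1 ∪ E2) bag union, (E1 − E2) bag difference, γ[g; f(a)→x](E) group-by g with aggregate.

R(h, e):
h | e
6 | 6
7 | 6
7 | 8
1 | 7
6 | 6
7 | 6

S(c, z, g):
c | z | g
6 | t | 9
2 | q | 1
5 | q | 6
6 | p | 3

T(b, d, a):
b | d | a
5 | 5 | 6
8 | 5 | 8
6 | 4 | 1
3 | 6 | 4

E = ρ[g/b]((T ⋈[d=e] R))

Per-node cardinality:
  T → 4
  R → 6
  (T ⋈[d=e] R) → 4
  ρ[g/b]((T ⋈[d=e] R)) → 4

|E| = 4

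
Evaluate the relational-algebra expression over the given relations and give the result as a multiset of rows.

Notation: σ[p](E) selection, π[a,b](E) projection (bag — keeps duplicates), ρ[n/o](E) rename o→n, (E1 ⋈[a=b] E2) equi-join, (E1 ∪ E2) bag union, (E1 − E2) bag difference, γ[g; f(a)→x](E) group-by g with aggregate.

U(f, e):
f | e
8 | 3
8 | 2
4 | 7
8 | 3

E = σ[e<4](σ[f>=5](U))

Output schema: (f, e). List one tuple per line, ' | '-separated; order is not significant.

Per-node cardinality:
  U → 4
  σ[f>=5](U) → 3
  σ[e<4](σ[f>=5](U)) → 3

== RESULT ==
f | e
8 | 2
8 | 3
8 | 3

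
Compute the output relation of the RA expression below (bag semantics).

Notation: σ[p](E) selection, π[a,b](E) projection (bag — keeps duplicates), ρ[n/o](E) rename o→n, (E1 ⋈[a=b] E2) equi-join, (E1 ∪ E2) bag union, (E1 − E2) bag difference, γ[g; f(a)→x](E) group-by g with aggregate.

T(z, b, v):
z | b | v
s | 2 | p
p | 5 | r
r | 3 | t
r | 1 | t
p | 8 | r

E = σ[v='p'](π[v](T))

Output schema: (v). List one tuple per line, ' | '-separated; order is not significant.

Row counts bottom-up:
  T → 5
  π[v](T) → 5
  σ[v='p'](π[v](T)) → 1

== RESULT ==
v
p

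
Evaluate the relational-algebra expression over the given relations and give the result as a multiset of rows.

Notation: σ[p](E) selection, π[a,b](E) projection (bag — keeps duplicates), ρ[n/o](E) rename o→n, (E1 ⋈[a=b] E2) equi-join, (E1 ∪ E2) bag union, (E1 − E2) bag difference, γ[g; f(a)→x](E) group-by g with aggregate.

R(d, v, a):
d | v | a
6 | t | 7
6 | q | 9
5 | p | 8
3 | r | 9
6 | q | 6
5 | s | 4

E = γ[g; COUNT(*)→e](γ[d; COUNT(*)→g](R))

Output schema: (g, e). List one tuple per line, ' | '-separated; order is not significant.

Subexpression sizes:
  R → 6
  γ[d; COUNT(*)→g](R) → 3
  γ[g; COUNT(*)→e](γ[d; COUNT(*)→g](R)) → 3

== RESULT ==
g | e
1 | 1
2 | 1
3 | 1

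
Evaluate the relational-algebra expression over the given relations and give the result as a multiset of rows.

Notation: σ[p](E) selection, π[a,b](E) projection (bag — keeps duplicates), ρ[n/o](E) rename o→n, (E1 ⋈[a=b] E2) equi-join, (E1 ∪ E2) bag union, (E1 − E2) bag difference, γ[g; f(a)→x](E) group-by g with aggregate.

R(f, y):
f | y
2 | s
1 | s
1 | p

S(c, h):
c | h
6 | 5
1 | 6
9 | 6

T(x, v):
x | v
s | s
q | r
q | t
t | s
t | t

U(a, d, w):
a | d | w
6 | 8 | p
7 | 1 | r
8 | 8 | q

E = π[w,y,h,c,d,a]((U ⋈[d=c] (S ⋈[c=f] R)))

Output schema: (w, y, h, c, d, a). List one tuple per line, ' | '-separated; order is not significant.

Per-node cardinality:
  U → 3
  S → 3
  R → 3
  (S ⋈[c=f] R) → 2
  (U ⋈[d=c] (S ⋈[c=f] R)) → 2
  π[w,y,h,c,d,a]((U ⋈[d=c] (S ⋈[c=f] R))) → 2

== RESULT ==
w | y | h | c | d | a
r | p | 6 | 1 | 1 | 7
r | s | 6 | 1 | 1 | 7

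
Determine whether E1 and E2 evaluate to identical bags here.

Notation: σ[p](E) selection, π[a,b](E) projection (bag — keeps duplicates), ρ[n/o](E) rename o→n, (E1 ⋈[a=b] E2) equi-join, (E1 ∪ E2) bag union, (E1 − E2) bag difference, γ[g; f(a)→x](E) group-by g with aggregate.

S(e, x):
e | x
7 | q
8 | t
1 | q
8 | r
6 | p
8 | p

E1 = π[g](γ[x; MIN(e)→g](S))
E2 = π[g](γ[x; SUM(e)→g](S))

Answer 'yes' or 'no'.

E1 row counts bottom-up:
  S → 6
  γ[x; MIN(e)→g](S) → 4
  π[g](γ[x; MIN(e)→g](S)) → 4
E2 row counts bottom-up:
  S → 6
  γ[x; SUM(e)→g](S) → 4
  π[g](γ[x; SUM(e)→g](S)) → 4

E1 result:
g
1
6
8
8
E2 result:
g
8
8
8
14
Witness: (6,) appears 1× in E1 but 0× in E2.

no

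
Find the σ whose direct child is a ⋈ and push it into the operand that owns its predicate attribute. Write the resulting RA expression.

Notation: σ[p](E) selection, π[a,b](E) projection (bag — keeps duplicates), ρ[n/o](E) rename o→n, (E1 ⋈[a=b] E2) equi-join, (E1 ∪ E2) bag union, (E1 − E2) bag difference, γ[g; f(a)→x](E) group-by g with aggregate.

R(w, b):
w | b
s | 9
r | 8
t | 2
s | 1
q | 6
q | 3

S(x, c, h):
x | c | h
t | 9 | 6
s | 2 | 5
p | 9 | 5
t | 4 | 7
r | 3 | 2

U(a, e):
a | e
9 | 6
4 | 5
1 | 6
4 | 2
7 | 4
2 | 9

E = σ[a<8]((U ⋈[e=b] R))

σ filters on a, owned by the left side.
E' = (σ[a<8](U) ⋈[e=b] R)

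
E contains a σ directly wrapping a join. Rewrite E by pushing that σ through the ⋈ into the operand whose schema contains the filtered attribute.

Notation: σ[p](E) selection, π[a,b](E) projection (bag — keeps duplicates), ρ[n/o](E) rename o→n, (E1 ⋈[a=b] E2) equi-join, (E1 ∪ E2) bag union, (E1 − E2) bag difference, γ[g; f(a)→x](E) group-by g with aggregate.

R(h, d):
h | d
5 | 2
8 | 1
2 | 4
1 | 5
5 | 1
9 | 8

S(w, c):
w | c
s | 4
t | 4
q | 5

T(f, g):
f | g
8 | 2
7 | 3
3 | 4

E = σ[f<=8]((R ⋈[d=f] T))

σ filters on f, owned by the right side.
E' = (R ⋈[d=f] σ[f<=8](T))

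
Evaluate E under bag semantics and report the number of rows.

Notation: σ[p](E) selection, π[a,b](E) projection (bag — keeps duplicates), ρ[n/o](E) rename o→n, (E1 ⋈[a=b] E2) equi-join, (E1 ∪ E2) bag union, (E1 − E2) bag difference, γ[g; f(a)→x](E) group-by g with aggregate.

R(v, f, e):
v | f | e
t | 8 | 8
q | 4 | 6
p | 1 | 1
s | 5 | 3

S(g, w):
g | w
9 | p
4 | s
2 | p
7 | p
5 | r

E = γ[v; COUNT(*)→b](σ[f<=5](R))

Row counts bottom-up:
  R → 4
  σ[f<=5](R) → 3
  γ[v; COUNT(*)→b](σ[f<=5](R)) → 3

|E| = 3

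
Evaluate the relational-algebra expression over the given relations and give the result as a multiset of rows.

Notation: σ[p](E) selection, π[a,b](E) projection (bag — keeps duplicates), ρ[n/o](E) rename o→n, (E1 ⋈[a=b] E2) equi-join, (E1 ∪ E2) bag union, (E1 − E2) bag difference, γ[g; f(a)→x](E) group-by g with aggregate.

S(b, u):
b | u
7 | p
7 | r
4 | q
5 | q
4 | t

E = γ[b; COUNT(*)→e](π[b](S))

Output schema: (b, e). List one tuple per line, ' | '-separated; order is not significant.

Stepwise |·|:
  S → 5
  π[b](S) → 5
  γ[b; COUNT(*)→e](π[b](S)) → 3

== RESULT ==
b | e
4 | 2
5 | 1
7 | 2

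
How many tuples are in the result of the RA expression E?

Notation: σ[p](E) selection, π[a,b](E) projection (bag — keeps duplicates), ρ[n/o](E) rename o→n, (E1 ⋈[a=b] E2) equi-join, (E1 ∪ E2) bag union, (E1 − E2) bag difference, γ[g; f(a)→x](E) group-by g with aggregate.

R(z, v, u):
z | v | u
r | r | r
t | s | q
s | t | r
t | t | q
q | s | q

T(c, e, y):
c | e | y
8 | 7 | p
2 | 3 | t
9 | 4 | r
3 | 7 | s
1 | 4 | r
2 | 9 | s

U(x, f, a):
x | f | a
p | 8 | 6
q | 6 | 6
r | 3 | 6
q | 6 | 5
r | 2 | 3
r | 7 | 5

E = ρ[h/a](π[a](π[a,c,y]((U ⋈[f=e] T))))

Per-node cardinality:
  U → 6
  T → 6
  (U ⋈[f=e] T) → 3
  π[a,c,y]((U ⋈[f=e] T)) → 3
  π[a](π[a,c,y]((U ⋈[f=e] T))) → 3
  ρ[h/a](π[a](π[a,c,y]((U ⋈[f=e] T)))) → 3

|E| = 3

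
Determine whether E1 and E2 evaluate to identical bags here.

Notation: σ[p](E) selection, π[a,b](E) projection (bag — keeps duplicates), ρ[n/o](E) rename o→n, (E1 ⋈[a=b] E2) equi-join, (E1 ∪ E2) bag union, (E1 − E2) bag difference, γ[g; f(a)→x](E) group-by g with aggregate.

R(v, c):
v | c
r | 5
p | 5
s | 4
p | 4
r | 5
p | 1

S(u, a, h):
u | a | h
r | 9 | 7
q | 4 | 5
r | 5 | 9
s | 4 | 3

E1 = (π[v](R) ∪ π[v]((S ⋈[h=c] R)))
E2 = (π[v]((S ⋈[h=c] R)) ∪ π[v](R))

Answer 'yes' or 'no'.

E1 per-node cardinality:
  R → 6
  π[v](R) → 6
  S → 4
  R → 6
  (S ⋈[h=c] R) → 3
  π[v]((S ⋈[h=c] R)) → 3
  (π[v](R) ∪ π[v]((S ⋈[h=c] R))) → 9
E2 per-node cardinality:
  S → 4
  R → 6
  (S ⋈[h=c] R) → 3
  π[v]((S ⋈[h=c] R)) → 3
  R → 6
  π[v](R) → 6
  (π[v]((S ⋈[h=c] R)) ∪ π[v](R)) → 9

E1 and E2 produce the same multiset:
v
p
p
p
p
r
r
r
r
s

yes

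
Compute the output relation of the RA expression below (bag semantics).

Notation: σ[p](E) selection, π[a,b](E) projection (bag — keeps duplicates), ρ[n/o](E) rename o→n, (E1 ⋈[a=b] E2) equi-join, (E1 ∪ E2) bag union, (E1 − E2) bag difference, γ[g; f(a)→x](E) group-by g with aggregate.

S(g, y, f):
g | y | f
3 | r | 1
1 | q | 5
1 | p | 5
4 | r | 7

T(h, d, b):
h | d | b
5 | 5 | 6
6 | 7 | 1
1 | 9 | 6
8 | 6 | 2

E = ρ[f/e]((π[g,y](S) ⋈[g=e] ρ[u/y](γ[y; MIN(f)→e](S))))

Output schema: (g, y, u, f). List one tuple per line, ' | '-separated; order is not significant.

Row counts bottom-up:
  S → 4
  π[g,y](S) → 4
  S → 4
  γ[y; MIN(f)→e](S) → 3
  ρ[u/y](γ[y; MIN(f)→e](S)) → 3
  (π[g,y](S) ⋈[g=e] ρ[u/y](γ[y; MIN(f)→e](S))) → 2
  ρ[f/e]((π[g,y](S) ⋈[g=e] ρ[u/y](γ[y; MIN(f)→e](S)))) → 2

== RESULT ==
g | y | u | f
1 | p | r | 1
1 | q | r | 1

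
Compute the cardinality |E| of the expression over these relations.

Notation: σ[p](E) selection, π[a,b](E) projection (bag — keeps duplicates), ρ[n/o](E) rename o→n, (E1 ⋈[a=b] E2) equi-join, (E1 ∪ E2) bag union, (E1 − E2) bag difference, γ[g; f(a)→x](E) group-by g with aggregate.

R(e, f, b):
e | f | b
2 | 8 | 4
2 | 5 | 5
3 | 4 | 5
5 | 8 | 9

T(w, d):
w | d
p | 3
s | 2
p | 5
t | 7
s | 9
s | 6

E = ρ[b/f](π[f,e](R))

Subexpression sizes:
  R → 4
  π[f,e](R) → 4
  ρ[b/f](π[f,e](R)) → 4

|E| = 4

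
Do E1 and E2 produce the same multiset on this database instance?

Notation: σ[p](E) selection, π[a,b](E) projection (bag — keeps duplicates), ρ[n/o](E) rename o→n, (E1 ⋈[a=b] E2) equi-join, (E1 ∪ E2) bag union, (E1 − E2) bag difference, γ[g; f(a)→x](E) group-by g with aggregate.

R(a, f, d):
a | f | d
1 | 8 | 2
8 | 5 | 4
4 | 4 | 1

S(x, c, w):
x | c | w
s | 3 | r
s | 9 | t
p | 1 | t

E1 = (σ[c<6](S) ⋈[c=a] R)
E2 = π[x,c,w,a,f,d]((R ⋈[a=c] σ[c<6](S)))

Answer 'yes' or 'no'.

E1 per-node cardinality:
  S → 3
  σ[c<6](S) → 2
  R → 3
  (σ[c<6](S) ⋈[c=a] R) → 1
E2 per-node cardinality:
  R → 3
  S → 3
  σ[c<6](S) → 2
  (R ⋈[a=c] σ[c<6](S)) → 1
  π[x,c,w,a,f,d]((R ⋈[a=c] σ[c<6](S))) → 1

E1 and E2 produce the same multiset:
x | c | w | a | f | d
p | 1 | t | 1 | 8 | 2

yes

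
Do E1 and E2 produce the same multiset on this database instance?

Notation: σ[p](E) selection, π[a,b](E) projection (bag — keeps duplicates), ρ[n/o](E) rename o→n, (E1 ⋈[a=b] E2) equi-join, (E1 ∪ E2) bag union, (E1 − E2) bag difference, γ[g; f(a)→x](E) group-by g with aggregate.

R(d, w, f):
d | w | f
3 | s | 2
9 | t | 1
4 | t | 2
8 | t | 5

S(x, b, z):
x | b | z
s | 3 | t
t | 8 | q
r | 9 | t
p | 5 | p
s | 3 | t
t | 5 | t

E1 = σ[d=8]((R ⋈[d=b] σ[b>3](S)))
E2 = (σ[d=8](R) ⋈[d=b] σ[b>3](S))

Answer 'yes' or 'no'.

E1 row counts bottom-up:
  R → 4
  S → 6
  σ[b>3](S) → 4
  (R ⋈[d=b] σ[b>3](S)) → 2
  σ[d=8]((R ⋈[d=b] σ[b>3](S))) → 1
E2 row counts bottom-up:
  R → 4
  σ[d=8](R) → 1
  S → 6
  σ[b>3](S) → 4
  (σ[d=8](R) ⋈[d=b] σ[b>3](S)) → 1

E1 and E2 produce the same multiset:
d | w | f | x | b | z
8 | t | 5 | t | 8 | q

yes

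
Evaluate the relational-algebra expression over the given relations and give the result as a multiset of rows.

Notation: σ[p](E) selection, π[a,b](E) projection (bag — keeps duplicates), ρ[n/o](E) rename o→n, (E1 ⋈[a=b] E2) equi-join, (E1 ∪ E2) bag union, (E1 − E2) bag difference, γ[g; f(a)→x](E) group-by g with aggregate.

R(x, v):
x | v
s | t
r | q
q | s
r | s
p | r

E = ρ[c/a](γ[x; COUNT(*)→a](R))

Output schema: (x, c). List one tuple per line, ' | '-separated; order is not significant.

Stepwise |·|:
  R → 5
  γ[x; COUNT(*)→a](R) → 4
  ρ[c/a](γ[x; COUNT(*)→a](R)) → 4

== RESULT ==
x | c
p | 1
q | 1
r | 2
s | 1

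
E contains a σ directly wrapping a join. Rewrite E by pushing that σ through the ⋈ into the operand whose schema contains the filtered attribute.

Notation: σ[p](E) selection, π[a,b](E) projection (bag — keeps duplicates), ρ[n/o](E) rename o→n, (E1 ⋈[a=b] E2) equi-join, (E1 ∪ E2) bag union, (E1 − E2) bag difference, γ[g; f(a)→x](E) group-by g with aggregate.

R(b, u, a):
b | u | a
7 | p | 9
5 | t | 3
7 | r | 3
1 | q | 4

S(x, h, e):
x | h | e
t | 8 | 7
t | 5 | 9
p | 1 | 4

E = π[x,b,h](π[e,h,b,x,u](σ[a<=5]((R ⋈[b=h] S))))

σ filters on a, owned by the left side.
E' = π[x,b,h](π[e,h,b,x,u]((σ[a<=5](R) ⋈[b=h] S)))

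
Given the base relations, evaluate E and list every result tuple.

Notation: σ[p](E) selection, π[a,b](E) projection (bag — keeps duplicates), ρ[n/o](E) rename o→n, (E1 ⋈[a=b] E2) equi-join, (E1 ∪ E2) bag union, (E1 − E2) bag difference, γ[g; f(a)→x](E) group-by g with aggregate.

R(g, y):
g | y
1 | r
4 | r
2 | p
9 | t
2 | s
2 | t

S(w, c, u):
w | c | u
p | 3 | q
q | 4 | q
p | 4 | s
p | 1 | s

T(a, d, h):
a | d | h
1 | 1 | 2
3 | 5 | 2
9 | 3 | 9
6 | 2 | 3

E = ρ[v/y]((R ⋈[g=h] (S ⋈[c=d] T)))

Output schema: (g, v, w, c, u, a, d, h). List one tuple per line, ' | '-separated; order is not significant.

Per-node cardinality:
  R → 6
  S → 4
  T → 4
  (S ⋈[c=d] T) → 2
  (R ⋈[g=h] (S ⋈[c=d] T)) → 4
  ρ[v/y]((R ⋈[g=h] (S ⋈[c=d] T))) → 4

== RESULT ==
g | v | w | c | u | a | d | h
2 | p | p | 1 | s | 1 | 1 | 2
2 | s | p | 1 | s | 1 | 1 | 2
2 | t | p | 1 | s | 1 | 1 | 2
9 | t | p | 3 | q | 9 | 3 | 9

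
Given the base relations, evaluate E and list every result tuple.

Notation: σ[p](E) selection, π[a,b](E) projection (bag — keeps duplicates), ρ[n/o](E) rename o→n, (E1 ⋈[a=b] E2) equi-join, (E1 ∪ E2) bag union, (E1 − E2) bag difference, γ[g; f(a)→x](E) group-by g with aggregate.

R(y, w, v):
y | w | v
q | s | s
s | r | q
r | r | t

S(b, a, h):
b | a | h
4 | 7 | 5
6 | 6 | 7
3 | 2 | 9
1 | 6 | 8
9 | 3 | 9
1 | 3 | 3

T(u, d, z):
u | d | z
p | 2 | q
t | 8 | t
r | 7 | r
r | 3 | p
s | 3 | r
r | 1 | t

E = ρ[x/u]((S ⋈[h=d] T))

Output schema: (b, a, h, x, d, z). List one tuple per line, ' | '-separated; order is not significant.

Subexpression sizes:
  S → 6
  T → 6
  (S ⋈[h=d] T) → 4
  ρ[x/u]((S ⋈[h=d] T)) → 4

== RESULT ==
b | a | h | x | d | z
1 | 3 | 3 | r | 3 | p
1 | 3 | 3 | s | 3 | r
1 | 6 | 8 | t | 8 | t
6 | 6 | 7 | r | 7 | r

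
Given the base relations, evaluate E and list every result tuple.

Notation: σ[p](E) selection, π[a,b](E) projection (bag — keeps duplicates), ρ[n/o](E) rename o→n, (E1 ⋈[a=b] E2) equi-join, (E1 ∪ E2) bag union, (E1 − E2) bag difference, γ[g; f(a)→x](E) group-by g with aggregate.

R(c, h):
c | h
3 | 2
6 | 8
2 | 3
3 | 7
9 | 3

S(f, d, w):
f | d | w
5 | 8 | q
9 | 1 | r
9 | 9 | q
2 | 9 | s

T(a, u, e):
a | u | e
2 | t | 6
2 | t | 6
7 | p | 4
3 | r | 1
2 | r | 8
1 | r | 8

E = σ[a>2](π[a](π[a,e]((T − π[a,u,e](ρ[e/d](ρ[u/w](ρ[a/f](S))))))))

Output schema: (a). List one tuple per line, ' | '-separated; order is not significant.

Subexpression sizes:
  T → 6
  S → 4
  ρ[a/f](S) → 4
  ρ[u/w](ρ[a/f](S)) → 4
  ρ[e/d](ρ[u/w](ρ[a/f](S))) → 4
  π[a,u,e](ρ[e/d](ρ[u/w](ρ[a/f](S)))) → 4
  (T − π[a,u,e](ρ[e/d](ρ[u/w](ρ[a/f](S))))) → 6
  π[a,e]((T − π[a,u,e](ρ[e/d](ρ[u/w](ρ[a/f](S)))))) → 6
  π[a](π[a,e]((T − π[a,u,e](ρ[e/d](ρ[u/w](ρ[a/f](S))))))) → 6
  σ[a>2](π[a](π[a,e]((T − π[a,u,e](ρ[e/d](ρ[u/w](ρ[a/f](S)))))))) → 2

== RESULT ==
a
3
7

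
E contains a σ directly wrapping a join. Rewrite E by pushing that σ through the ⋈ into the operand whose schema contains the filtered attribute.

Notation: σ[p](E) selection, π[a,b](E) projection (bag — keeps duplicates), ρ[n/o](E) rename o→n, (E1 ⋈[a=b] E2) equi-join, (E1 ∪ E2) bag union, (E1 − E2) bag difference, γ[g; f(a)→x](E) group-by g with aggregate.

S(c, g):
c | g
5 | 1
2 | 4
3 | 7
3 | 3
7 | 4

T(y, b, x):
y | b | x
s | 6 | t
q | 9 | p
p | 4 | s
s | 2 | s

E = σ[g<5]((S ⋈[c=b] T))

σ filters on g, owned by the left side.
E' = (σ[g<5](S) ⋈[c=b] T)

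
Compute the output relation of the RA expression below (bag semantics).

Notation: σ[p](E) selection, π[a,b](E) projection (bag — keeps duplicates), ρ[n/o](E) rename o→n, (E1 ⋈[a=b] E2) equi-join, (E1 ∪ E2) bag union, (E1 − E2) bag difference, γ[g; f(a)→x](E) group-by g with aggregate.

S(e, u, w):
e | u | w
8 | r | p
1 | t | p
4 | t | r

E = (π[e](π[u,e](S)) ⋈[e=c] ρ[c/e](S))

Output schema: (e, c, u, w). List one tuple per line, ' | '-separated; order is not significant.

Row counts bottom-up:
  S → 3
  π[u,e](S) → 3
  π[e](π[u,e](S)) → 3
  S → 3
  ρ[c/e](S) → 3
  (π[e](π[u,e](S)) ⋈[e=c] ρ[c/e](S)) → 3

== RESULT ==
e | c | u | w
1 | 1 | t | p
4 | 4 | t | r
8 | 8 | r | p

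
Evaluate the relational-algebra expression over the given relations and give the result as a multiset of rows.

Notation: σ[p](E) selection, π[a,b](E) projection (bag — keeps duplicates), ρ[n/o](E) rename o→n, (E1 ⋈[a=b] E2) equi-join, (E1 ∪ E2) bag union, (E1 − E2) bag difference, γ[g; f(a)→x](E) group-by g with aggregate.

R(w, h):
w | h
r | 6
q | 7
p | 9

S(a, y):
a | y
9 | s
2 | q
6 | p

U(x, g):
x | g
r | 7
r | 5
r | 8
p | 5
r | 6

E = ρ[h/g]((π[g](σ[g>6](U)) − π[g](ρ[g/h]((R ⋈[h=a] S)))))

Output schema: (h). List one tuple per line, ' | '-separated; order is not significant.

Subexpression sizes:
  U → 5
  σ[g>6](U) → 2
  π[g](σ[g>6](U)) → 2
  R → 3
  S → 3
  (R ⋈[h=a] S) → 2
  ρ[g/h]((R ⋈[h=a] S)) → 2
  π[g](ρ[g/h]((R ⋈[h=a] S))) → 2
  (π[g](σ[g>6](U)) − π[g](ρ[g/h]((R ⋈[h=a] S)))) → 2
  ρ[h/g]((π[g](σ[g>6](U)) − π[g](ρ[g/h]((R ⋈[h=a] S))))) → 2

== RESULT ==
h
7
8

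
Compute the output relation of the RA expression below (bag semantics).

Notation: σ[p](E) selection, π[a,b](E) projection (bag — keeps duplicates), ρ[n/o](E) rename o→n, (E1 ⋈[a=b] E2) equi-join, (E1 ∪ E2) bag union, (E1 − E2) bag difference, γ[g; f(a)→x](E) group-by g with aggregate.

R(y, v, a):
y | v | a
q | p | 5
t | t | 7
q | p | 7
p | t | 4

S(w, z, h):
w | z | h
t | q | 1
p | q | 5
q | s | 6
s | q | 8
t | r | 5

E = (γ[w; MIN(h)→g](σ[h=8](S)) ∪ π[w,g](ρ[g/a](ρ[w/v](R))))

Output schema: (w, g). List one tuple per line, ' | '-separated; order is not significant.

Subexpression sizes:
  S → 5
  σ[h=8](S) → 1
  γ[w; MIN(h)→g](σ[h=8](S)) → 1
  R → 4
  ρ[w/v](R) → 4
  ρ[g/a](ρ[w/v](R)) → 4
  π[w,g](ρ[g/a](ρ[w/v](R))) → 4
  (γ[w; MIN(h)→g](σ[h=8](S)) ∪ π[w,g](ρ[g/a](ρ[w/v](R)))) → 5

== RESULT ==
w | g
p | 5
p | 7
s | 8
t | 4
t | 7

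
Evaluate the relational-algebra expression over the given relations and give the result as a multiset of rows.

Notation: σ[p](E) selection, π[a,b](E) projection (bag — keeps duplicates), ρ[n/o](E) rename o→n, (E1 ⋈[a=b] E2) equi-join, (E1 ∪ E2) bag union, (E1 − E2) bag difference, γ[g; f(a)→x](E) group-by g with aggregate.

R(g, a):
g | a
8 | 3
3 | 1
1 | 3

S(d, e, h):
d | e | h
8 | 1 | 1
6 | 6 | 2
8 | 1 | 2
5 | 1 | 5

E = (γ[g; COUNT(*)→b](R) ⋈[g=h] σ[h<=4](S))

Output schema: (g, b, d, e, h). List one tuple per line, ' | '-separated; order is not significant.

Stepwise |·|:
  R → 3
  γ[g; COUNT(*)→b](R) → 3
  S → 4
  σ[h<=4](S) → 3
  (γ[g; COUNT(*)→b](R) ⋈[g=h] σ[h<=4](S)) → 1

== RESULT ==
g | b | d | e | h
1 | 1 | 8 | 1 | 1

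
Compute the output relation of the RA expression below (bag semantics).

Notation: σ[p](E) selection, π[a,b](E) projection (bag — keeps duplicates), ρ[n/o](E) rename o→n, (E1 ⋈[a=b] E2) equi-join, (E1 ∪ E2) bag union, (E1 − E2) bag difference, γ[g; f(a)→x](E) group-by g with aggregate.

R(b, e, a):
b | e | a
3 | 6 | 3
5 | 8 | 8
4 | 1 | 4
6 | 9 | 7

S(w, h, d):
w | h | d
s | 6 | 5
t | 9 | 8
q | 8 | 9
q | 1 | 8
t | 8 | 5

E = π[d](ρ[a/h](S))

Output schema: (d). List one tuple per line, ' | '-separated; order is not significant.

Subexpression sizes:
  S → 5
  ρ[a/h](S) → 5
  π[d](ρ[a/h](S)) → 5

== RESULT ==
d
5
5
8
8
9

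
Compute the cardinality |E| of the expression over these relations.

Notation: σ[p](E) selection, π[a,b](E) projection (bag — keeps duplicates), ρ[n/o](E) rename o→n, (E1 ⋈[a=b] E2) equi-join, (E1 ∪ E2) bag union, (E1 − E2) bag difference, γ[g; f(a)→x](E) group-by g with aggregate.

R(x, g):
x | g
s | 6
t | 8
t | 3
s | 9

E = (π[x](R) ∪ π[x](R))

Stepwise |·|:
  R → 4
  π[x](R) → 4
  R → 4
  π[x](R) → 4
  (π[x](R) ∪ π[x](R)) → 8

|E| = 8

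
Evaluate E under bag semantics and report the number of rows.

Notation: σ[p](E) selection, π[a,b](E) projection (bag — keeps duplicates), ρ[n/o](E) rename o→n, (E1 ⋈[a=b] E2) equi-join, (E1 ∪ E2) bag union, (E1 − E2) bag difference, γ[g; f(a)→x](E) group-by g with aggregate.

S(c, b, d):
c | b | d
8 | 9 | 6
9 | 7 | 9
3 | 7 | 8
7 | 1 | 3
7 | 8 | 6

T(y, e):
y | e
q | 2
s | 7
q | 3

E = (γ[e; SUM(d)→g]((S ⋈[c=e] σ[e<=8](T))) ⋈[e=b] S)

Stepwise |·|:
  S → 5
  T → 3
  σ[e<=8](T) → 3
  (S ⋈[c=e] σ[e<=8](T)) → 3
  γ[e; SUM(d)→g]((S ⋈[c=e] σ[e<=8](T))) → 2
  S → 5
  (γ[e; SUM(d)→g]((S ⋈[c=e] σ[e<=8](T))) ⋈[e=b] S) → 2

|E| = 2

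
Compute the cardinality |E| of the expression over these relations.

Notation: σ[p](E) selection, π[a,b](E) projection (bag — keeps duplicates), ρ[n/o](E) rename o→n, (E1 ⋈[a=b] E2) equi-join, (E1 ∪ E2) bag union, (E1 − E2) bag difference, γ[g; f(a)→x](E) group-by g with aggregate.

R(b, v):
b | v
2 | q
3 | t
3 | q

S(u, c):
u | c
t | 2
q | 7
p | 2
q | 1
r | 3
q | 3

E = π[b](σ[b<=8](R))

Row counts bottom-up:
  R → 3
  σ[b<=8](R) → 3
  π[b](σ[b<=8](R)) → 3

|E| = 3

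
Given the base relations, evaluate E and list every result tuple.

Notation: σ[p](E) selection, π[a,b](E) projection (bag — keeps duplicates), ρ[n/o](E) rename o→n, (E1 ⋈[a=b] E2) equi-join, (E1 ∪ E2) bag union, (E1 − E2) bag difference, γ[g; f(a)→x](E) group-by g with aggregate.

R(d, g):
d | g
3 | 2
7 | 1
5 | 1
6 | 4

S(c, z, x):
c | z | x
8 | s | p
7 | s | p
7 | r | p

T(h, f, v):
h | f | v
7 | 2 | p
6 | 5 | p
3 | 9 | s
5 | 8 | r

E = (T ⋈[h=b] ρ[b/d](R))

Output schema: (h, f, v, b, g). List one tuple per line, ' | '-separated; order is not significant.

Row counts bottom-up:
  T → 4
  R → 4
  ρ[b/d](R) → 4
  (T ⋈[h=b] ρ[b/d](R)) → 4

== RESULT ==
h | f | v | b | g
3 | 9 | s | 3 | 2
5 | 8 | r | 5 | 1
6 | 5 | p | 6 | 4
7 | 2 | p | 7 | 1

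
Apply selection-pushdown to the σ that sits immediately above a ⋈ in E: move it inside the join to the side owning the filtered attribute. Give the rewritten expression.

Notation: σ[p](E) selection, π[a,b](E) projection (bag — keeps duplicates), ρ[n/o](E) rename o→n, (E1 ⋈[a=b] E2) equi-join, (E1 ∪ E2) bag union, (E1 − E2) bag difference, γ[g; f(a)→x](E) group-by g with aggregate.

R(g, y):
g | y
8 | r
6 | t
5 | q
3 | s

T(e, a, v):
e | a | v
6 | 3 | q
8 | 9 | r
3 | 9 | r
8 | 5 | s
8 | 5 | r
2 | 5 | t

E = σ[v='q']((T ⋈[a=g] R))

σ filters on v, owned by the left side.
E' = (σ[v='q'](T) ⋈[a=g] R)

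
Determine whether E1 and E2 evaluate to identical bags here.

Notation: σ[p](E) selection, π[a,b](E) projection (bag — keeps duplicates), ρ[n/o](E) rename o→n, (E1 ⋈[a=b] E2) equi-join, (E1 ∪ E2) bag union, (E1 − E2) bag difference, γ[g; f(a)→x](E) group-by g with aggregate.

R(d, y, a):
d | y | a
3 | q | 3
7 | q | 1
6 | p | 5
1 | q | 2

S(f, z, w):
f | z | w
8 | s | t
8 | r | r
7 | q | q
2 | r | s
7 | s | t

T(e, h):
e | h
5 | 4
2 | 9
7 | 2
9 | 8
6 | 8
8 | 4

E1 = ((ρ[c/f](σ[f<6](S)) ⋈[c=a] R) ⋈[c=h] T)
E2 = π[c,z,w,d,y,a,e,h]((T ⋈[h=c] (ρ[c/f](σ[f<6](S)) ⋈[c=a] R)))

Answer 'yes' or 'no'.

E1 per-node cardinality:
  S → 5
  σ[f<6](S) → 1
  ρ[c/f](σ[f<6](S)) → 1
  R → 4
  (ρ[c/f](σ[f<6](S)) ⋈[c=a] R) → 1
  T → 6
  ((ρ[c/f](σ[f<6](S)) ⋈[c=a] R) ⋈[c=h] T) → 1
E2 per-node cardinality:
  T → 6
  S → 5
  σ[f<6](S) → 1
  ρ[c/f](σ[f<6](S)) → 1
  R → 4
  (ρ[c/f](σ[f<6](S)) ⋈[c=a] R) → 1
  (T ⋈[h=c] (ρ[c/f](σ[f<6](S)) ⋈[c=a] R)) → 1
  π[c,z,w,d,y,a,e,h]((T ⋈[h=c] (ρ[c/f](σ[f<6](S)) ⋈[c=a] R))) → 1

E1 and E2 produce the same multiset:
c | z | w | d | y | a | e | h
2 | r | s | 1 | q | 2 | 7 | 2

yes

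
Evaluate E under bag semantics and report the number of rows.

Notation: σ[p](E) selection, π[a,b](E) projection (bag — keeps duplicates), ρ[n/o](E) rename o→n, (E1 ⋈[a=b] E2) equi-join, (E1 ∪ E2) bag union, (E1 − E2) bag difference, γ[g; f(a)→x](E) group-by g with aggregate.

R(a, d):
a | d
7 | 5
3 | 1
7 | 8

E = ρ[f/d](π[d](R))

Stepwise |·|:
  R → 3
  π[d](R) → 3
  ρ[f/d](π[d](R)) → 3

|E| = 3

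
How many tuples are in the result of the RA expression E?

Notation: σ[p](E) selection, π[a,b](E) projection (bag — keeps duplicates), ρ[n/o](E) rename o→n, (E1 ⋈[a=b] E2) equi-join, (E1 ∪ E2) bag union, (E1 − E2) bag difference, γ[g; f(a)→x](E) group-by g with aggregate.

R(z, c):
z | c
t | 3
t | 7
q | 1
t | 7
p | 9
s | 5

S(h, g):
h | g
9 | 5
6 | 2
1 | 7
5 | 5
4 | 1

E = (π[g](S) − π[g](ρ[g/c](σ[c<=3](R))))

Per-node cardinality:
  S → 5
  π[g](S) → 5
  R → 6
  σ[c<=3](R) → 2
  ρ[g/c](σ[c<=3](R)) → 2
  π[g](ρ[g/c](σ[c<=3](R))) → 2
  (π[g](S) − π[g](ρ[g/c](σ[c<=3](R)))) → 4

|E| = 4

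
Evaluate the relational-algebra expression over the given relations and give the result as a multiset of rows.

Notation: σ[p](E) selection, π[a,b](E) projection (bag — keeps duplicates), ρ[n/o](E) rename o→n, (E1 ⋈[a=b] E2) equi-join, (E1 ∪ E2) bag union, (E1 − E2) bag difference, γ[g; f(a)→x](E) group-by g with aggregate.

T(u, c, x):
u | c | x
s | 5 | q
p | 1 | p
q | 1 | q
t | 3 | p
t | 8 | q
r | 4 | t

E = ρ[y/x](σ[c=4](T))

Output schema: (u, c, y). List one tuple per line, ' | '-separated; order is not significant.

Row counts bottom-up:
  T → 6
  σ[c=4](T) → 1
  ρ[y/x](σ[c=4](T)) → 1

== RESULT ==
u | c | y
r | 4 | t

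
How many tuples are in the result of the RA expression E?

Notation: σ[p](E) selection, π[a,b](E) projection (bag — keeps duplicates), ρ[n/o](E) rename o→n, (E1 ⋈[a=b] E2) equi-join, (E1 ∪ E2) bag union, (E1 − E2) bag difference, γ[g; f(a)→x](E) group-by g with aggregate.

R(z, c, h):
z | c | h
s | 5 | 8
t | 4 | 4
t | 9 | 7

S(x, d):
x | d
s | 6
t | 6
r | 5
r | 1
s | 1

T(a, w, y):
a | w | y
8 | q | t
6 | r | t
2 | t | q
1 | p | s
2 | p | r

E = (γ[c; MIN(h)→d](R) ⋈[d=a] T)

Per-node cardinality:
  R → 3
  γ[c; MIN(h)→d](R) → 3
  T → 5
  (γ[c; MIN(h)→d](R) ⋈[d=a] T) → 1

|E| = 1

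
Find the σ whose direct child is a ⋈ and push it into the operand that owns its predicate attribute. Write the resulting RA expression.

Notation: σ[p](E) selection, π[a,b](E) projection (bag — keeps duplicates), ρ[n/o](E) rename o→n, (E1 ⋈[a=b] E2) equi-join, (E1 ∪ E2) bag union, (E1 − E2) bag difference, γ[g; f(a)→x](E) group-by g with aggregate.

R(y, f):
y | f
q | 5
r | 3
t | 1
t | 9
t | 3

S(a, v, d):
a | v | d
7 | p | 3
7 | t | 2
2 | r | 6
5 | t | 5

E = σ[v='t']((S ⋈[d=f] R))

σ filters on v, owned by the left side.
E' = (σ[v='t'](S) ⋈[d=f] R)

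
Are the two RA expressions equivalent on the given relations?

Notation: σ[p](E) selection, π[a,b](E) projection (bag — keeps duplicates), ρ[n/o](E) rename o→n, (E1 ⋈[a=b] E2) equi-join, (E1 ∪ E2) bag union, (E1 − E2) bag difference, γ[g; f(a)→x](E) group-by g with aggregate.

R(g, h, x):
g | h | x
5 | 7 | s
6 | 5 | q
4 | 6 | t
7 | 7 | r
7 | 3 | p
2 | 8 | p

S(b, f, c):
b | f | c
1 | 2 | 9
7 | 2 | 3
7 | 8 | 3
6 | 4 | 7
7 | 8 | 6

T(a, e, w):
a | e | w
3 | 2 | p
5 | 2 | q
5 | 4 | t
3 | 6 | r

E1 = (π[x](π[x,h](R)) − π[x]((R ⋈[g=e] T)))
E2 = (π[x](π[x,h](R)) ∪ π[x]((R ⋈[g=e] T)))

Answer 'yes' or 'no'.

E1 subexpression sizes:
  R → 6
  π[x,h](R) → 6
  π[x](π[x,h](R)) → 6
  R → 6
  T → 4
  (R ⋈[g=e] T) → 4
  π[x]((R ⋈[g=e] T)) → 4
  (π[x](π[x,h](R)) − π[x]((R ⋈[g=e] T))) → 2
E2 subexpression sizes:
  R → 6
  π[x,h](R) → 6
  π[x](π[x,h](R)) → 6
  R → 6
  T → 4
  (R ⋈[g=e] T) → 4
  π[x]((R ⋈[g=e] T)) → 4
  (π[x](π[x,h](R)) ∪ π[x]((R ⋈[g=e] T))) → 10

E1 result:
x
r
s
E2 result:
x
p
p
p
p
q
q
r
s
t
t
Witness: ('t',) appears 0× in E1 but 2× in E2.

no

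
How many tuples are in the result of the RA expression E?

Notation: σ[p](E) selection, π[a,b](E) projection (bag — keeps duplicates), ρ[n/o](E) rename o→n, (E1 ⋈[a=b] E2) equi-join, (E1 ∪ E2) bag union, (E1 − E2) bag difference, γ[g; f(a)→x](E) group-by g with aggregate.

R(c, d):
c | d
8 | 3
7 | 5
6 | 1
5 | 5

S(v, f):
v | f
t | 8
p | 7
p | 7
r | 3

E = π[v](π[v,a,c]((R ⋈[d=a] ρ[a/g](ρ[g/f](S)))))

Subexpression sizes:
  R → 4
  S → 4
  ρ[g/f](S) → 4
  ρ[a/g](ρ[g/f](S)) → 4
  (R ⋈[d=a] ρ[a/g](ρ[g/f](S))) → 1
  π[v,a,c]((R ⋈[d=a] ρ[a/g](ρ[g/f](S)))) → 1
  π[v](π[v,a,c]((R ⋈[d=a] ρ[a/g](ρ[g/f](S))))) → 1

|E| = 1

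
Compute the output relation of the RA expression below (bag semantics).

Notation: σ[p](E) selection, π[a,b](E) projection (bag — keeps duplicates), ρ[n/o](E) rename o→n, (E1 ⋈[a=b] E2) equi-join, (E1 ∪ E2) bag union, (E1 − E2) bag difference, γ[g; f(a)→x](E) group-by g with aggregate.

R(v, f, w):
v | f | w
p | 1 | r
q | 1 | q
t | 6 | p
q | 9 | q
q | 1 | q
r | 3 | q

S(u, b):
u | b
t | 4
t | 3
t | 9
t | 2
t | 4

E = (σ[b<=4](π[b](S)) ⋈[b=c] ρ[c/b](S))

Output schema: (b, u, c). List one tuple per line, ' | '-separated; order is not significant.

Subexpression sizes:
  S → 5
  π[b](S) → 5
  σ[b<=4](π[b](S)) → 4
  S → 5
  ρ[c/b](S) → 5
  (σ[b<=4](π[b](S)) ⋈[b=c] ρ[c/b](S)) → 6

== RESULT ==
b | u | c
2 | t | 2
3 | t | 3
4 | t | 4
4 | t | 4
4 | t | 4
4 | t | 4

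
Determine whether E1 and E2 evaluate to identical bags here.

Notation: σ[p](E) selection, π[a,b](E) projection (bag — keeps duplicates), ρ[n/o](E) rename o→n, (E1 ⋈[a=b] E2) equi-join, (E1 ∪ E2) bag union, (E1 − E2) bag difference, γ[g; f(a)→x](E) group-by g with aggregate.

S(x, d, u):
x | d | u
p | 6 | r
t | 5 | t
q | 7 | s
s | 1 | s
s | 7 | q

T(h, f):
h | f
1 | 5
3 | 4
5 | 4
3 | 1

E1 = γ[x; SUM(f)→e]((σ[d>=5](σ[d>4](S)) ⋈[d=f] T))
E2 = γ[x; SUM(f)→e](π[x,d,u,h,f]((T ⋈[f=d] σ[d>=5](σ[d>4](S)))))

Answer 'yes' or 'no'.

E1 row counts bottom-up:
  S → 5
  σ[d>4](S) → 4
  σ[d>=5](σ[d>4](S)) → 4
  T → 4
  (σ[d>=5](σ[d>4](S)) ⋈[d=f] T) → 1
  γ[x; SUM(f)→e]((σ[d>=5](σ[d>4](S)) ⋈[d=f] T)) → 1
E2 row counts bottom-up:
  T → 4
  S → 5
  σ[d>4](S) → 4
  σ[d>=5](σ[d>4](S)) → 4
  (T ⋈[f=d] σ[d>=5](σ[d>4](S))) → 1
  π[x,d,u,h,f]((T ⋈[f=d] σ[d>=5](σ[d>4](S)))) → 1
  γ[x; SUM(f)→e](π[x,d,u,h,f]((T ⋈[f=d] σ[d>=5](σ[d>4](S))))) → 1

E1 and E2 produce the same multiset:
x | e
t | 5

yes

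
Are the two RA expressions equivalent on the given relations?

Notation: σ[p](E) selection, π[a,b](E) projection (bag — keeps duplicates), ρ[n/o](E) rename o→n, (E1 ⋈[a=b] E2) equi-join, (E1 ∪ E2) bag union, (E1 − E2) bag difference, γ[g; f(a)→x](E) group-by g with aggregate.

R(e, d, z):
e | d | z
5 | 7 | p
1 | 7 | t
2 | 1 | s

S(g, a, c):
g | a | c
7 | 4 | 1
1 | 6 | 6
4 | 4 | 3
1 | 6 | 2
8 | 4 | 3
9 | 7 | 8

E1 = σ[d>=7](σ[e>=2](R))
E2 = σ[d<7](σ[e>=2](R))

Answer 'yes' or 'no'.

E1 per-node cardinality:
  R → 3
  σ[e>=2](R) → 2
  σ[d>=7](σ[e>=2](R)) → 1
E2 per-node cardinality:
  R → 3
  σ[e>=2](R) → 2
  σ[d<7](σ[e>=2](R)) → 1

E1 result:
e | d | z
5 | 7 | p
E2 result:
e | d | z
2 | 1 | s
Witness: (5, 7, 'p') appears 1× in E1 but 0× in E2.

no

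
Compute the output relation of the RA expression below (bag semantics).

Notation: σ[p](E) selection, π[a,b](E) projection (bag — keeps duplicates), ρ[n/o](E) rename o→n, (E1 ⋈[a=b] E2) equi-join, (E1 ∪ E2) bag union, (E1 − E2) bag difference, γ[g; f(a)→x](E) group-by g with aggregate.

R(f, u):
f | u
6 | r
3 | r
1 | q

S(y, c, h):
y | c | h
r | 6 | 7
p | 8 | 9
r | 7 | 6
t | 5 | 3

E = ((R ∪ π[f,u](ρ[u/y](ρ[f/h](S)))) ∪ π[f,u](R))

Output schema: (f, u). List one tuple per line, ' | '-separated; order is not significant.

Stepwise |·|:
  R → 3
  S → 4
  ρ[f/h](S) → 4
  ρ[u/y](ρ[f/h](S)) → 4
  π[f,u](ρ[u/y](ρ[f/h](S))) → 4
  (R ∪ π[f,u](ρ[u/y](ρ[f/h](S)))) → 7
  R → 3
  π[f,u](R) → 3
  ((R ∪ π[f,u](ρ[u/y](ρ[f/h](S)))) ∪ π[f,u](R)) → 10

== RESULT ==
f | u
1 | q
1 | q
3 | r
3 | r
3 | t
6 | r
6 | r
6 | r
7 | r
9 | p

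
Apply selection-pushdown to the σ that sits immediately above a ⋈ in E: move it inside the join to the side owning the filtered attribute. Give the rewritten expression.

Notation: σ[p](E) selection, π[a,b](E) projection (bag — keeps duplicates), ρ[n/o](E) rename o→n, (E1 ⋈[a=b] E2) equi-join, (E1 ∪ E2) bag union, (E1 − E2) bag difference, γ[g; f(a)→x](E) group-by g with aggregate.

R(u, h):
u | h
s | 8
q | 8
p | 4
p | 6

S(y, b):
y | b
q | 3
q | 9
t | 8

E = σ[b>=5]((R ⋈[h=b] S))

σ filters on b, owned by the right side.
E' = (R ⋈[h=b] σ[b>=5](S))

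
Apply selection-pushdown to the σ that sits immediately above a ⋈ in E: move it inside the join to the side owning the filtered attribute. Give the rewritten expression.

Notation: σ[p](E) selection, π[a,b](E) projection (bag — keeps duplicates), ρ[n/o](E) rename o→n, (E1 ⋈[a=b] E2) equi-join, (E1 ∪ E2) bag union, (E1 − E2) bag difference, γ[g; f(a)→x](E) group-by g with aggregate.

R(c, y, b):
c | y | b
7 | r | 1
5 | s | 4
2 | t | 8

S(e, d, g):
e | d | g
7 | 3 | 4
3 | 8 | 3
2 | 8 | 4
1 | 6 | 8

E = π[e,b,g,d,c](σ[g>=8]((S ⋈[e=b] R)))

σ filters on g, owned by the left side.
E' = π[e,b,g,d,c]((σ[g>=8](S) ⋈[e=b] R))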